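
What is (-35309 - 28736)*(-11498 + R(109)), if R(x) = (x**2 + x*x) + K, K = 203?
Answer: -798449015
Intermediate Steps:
R(x) = 203 + 2*x**2 (R(x) = (x**2 + x*x) + 203 = (x**2 + x**2) + 203 = 2*x**2 + 203 = 203 + 2*x**2)
(-35309 - 28736)*(-11498 + R(109)) = (-35309 - 28736)*(-11498 + (203 + 2*109**2)) = -64045*(-11498 + (203 + 2*11881)) = -64045*(-11498 + (203 + 23762)) = -64045*(-11498 + 23965) = -64045*12467 = -798449015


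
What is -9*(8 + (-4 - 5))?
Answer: 9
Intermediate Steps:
-9*(8 + (-4 - 5)) = -9*(8 - 9) = -9*(-1) = 9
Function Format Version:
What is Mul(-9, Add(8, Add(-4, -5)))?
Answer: 9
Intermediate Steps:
Mul(-9, Add(8, Add(-4, -5))) = Mul(-9, Add(8, -9)) = Mul(-9, -1) = 9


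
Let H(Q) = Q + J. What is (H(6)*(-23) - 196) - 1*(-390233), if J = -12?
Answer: 390175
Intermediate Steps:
H(Q) = -12 + Q (H(Q) = Q - 12 = -12 + Q)
(H(6)*(-23) - 196) - 1*(-390233) = ((-12 + 6)*(-23) - 196) - 1*(-390233) = (-6*(-23) - 196) + 390233 = (138 - 196) + 390233 = -58 + 390233 = 390175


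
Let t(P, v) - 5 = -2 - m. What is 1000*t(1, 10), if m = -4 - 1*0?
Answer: 7000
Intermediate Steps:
m = -4 (m = -4 + 0 = -4)
t(P, v) = 7 (t(P, v) = 5 + (-2 - 1*(-4)) = 5 + (-2 + 4) = 5 + 2 = 7)
1000*t(1, 10) = 1000*7 = 7000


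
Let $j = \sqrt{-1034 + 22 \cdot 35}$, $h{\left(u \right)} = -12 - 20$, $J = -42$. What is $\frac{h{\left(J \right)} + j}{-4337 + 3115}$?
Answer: $\frac{16}{611} - \frac{i \sqrt{66}}{611} \approx 0.026187 - 0.013296 i$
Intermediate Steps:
$h{\left(u \right)} = -32$
$j = 2 i \sqrt{66}$ ($j = \sqrt{-1034 + 770} = \sqrt{-264} = 2 i \sqrt{66} \approx 16.248 i$)
$\frac{h{\left(J \right)} + j}{-4337 + 3115} = \frac{-32 + 2 i \sqrt{66}}{-4337 + 3115} = \frac{-32 + 2 i \sqrt{66}}{-1222} = \left(-32 + 2 i \sqrt{66}\right) \left(- \frac{1}{1222}\right) = \frac{16}{611} - \frac{i \sqrt{66}}{611}$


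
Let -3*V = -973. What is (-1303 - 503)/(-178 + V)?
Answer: -5418/439 ≈ -12.342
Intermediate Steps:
V = 973/3 (V = -⅓*(-973) = 973/3 ≈ 324.33)
(-1303 - 503)/(-178 + V) = (-1303 - 503)/(-178 + 973/3) = -1806/439/3 = -1806*3/439 = -5418/439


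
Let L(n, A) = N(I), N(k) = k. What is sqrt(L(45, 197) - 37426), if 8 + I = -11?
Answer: I*sqrt(37445) ≈ 193.51*I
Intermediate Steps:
I = -19 (I = -8 - 11 = -19)
L(n, A) = -19
sqrt(L(45, 197) - 37426) = sqrt(-19 - 37426) = sqrt(-37445) = I*sqrt(37445)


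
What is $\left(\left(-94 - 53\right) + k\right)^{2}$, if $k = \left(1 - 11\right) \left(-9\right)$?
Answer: $3249$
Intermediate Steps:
$k = 90$ ($k = \left(-10\right) \left(-9\right) = 90$)
$\left(\left(-94 - 53\right) + k\right)^{2} = \left(\left(-94 - 53\right) + 90\right)^{2} = \left(-147 + 90\right)^{2} = \left(-57\right)^{2} = 3249$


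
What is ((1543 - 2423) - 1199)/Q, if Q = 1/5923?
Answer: -12313917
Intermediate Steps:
Q = 1/5923 ≈ 0.00016883
((1543 - 2423) - 1199)/Q = ((1543 - 2423) - 1199)/(1/5923) = (-880 - 1199)*5923 = -2079*5923 = -12313917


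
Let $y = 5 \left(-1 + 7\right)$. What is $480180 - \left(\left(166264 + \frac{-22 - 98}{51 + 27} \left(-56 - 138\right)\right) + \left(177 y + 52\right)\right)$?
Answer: $\frac{4007322}{13} \approx 3.0826 \cdot 10^{5}$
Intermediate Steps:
$y = 30$ ($y = 5 \cdot 6 = 30$)
$480180 - \left(\left(166264 + \frac{-22 - 98}{51 + 27} \left(-56 - 138\right)\right) + \left(177 y + 52\right)\right) = 480180 - \left(\left(166264 + \frac{-22 - 98}{51 + 27} \left(-56 - 138\right)\right) + \left(177 \cdot 30 + 52\right)\right) = 480180 - \left(\left(166264 + - \frac{120}{78} \left(-194\right)\right) + \left(5310 + 52\right)\right) = 480180 - \left(\left(166264 + \left(-120\right) \frac{1}{78} \left(-194\right)\right) + 5362\right) = 480180 - \left(\left(166264 - - \frac{3880}{13}\right) + 5362\right) = 480180 - \left(\left(166264 + \frac{3880}{13}\right) + 5362\right) = 480180 - \left(\frac{2165312}{13} + 5362\right) = 480180 - \frac{2235018}{13} = \frac{4007322}{13}$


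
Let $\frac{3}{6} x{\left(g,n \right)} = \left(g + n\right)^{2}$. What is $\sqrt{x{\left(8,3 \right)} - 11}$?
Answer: $\sqrt{231} \approx 15.199$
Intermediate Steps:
$x{\left(g,n \right)} = 2 \left(g + n\right)^{2}$
$\sqrt{x{\left(8,3 \right)} - 11} = \sqrt{2 \left(8 + 3\right)^{2} - 11} = \sqrt{2 \cdot 11^{2} - 11} = \sqrt{2 \cdot 121 - 11} = \sqrt{242 - 11} = \sqrt{231}$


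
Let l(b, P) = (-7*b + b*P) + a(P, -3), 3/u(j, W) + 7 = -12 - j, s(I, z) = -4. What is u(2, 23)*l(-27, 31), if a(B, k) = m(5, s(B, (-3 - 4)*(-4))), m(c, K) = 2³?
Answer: 640/7 ≈ 91.429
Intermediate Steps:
m(c, K) = 8
u(j, W) = 3/(-19 - j) (u(j, W) = 3/(-7 + (-12 - j)) = 3/(-19 - j))
a(B, k) = 8
l(b, P) = 8 - 7*b + P*b (l(b, P) = (-7*b + b*P) + 8 = (-7*b + P*b) + 8 = 8 - 7*b + P*b)
u(2, 23)*l(-27, 31) = (-3/(19 + 2))*(8 - 7*(-27) + 31*(-27)) = (-3/21)*(8 + 189 - 837) = -3*1/21*(-640) = -⅐*(-640) = 640/7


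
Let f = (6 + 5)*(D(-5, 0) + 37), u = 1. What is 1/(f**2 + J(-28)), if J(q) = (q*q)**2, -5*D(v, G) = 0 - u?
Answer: 25/19552516 ≈ 1.2786e-6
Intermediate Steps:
D(v, G) = 1/5 (D(v, G) = -(0 - 1*1)/5 = -(0 - 1)/5 = -1/5*(-1) = 1/5)
J(q) = q**4 (J(q) = (q**2)**2 = q**4)
f = 2046/5 (f = (6 + 5)*(1/5 + 37) = 11*(186/5) = 2046/5 ≈ 409.20)
1/(f**2 + J(-28)) = 1/((2046/5)**2 + (-28)**4) = 1/(4186116/25 + 614656) = 1/(19552516/25) = 25/19552516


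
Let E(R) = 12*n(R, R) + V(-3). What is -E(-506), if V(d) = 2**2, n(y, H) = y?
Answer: 6068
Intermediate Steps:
V(d) = 4
E(R) = 4 + 12*R (E(R) = 12*R + 4 = 4 + 12*R)
-E(-506) = -(4 + 12*(-506)) = -(4 - 6072) = -1*(-6068) = 6068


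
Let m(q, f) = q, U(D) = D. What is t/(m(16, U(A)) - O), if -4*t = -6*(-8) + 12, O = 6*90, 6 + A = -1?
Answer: 15/524 ≈ 0.028626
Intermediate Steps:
A = -7 (A = -6 - 1 = -7)
O = 540
t = -15 (t = -(-6*(-8) + 12)/4 = -(48 + 12)/4 = -1/4*60 = -15)
t/(m(16, U(A)) - O) = -15/(16 - 1*540) = -15/(16 - 540) = -15/(-524) = -15*(-1/524) = 15/524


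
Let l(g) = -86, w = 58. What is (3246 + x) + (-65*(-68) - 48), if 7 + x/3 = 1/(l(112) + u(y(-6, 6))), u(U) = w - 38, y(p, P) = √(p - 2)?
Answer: 167133/22 ≈ 7597.0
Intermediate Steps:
y(p, P) = √(-2 + p)
u(U) = 20 (u(U) = 58 - 38 = 20)
x = -463/22 (x = -21 + 3/(-86 + 20) = -21 + 3/(-66) = -21 + 3*(-1/66) = -21 - 1/22 = -463/22 ≈ -21.045)
(3246 + x) + (-65*(-68) - 48) = (3246 - 463/22) + (-65*(-68) - 48) = 70949/22 + (4420 - 48) = 70949/22 + 4372 = 167133/22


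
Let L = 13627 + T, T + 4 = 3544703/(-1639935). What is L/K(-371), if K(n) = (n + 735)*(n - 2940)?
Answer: -11168644901/988228110870 ≈ -0.011302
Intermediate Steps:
T = -10104443/1639935 (T = -4 + 3544703/(-1639935) = -4 + 3544703*(-1/1639935) = -4 - 3544703/1639935 = -10104443/1639935 ≈ -6.1615)
K(n) = (-2940 + n)*(735 + n) (K(n) = (735 + n)*(-2940 + n) = (-2940 + n)*(735 + n))
L = 22337289802/1639935 (L = 13627 - 10104443/1639935 = 22337289802/1639935 ≈ 13621.)
L/K(-371) = 22337289802/(1639935*(-2160900 + (-371)² - 2205*(-371))) = 22337289802/(1639935*(-2160900 + 137641 + 818055)) = (22337289802/1639935)/(-1205204) = (22337289802/1639935)*(-1/1205204) = -11168644901/988228110870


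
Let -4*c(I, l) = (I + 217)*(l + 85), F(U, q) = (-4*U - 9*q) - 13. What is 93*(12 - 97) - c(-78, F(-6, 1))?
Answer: -19527/4 ≈ -4881.8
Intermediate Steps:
F(U, q) = -13 - 9*q - 4*U (F(U, q) = (-9*q - 4*U) - 13 = -13 - 9*q - 4*U)
c(I, l) = -(85 + l)*(217 + I)/4 (c(I, l) = -(I + 217)*(l + 85)/4 = -(217 + I)*(85 + l)/4 = -(85 + l)*(217 + I)/4)
93*(12 - 97) - c(-78, F(-6, 1)) = 93*(12 - 97) - (-18445/4 - 217*(-13 - 9*1 - 4*(-6))/4 - 85/4*(-78) - ¼*(-78)*(-13 - 9*1 - 4*(-6))) = 93*(-85) - (-18445/4 - 217*(-13 - 9 + 24)/4 + 3315/2 - ¼*(-78)*(-13 - 9 + 24)) = -7905 - (-18445/4 - 217/4*2 + 3315/2 - ¼*(-78)*2) = -7905 - (-18445/4 - 217/2 + 3315/2 + 39) = -7905 - 1*(-12093/4) = -7905 + 12093/4 = -19527/4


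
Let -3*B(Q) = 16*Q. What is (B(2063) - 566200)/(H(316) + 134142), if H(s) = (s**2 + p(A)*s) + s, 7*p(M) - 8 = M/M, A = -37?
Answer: -6060628/2464563 ≈ -2.4591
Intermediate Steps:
p(M) = 9/7 (p(M) = 8/7 + (M/M)/7 = 8/7 + (1/7)*1 = 8/7 + 1/7 = 9/7)
B(Q) = -16*Q/3
H(s) = s**2 + 16*s/7 (H(s) = (s**2 + 9*s/7) + s = s**2 + 16*s/7)
(B(2063) - 566200)/(H(316) + 134142) = (-16/3*2063 - 566200)/((1/7)*316*(16 + 7*316) + 134142) = (-33008/3 - 566200)/((1/7)*316*(16 + 2212) + 134142) = -1731608/(3*((1/7)*316*2228 + 134142)) = -1731608/(3*(704048/7 + 134142)) = -1731608/(3*1643042/7) = -1731608/3*7/1643042 = -6060628/2464563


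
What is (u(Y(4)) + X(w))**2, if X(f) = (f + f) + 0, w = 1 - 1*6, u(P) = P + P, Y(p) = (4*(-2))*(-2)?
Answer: 484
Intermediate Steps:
Y(p) = 16 (Y(p) = -8*(-2) = 16)
u(P) = 2*P
w = -5 (w = 1 - 6 = -5)
X(f) = 2*f (X(f) = 2*f + 0 = 2*f)
(u(Y(4)) + X(w))**2 = (2*16 + 2*(-5))**2 = (32 - 10)**2 = 22**2 = 484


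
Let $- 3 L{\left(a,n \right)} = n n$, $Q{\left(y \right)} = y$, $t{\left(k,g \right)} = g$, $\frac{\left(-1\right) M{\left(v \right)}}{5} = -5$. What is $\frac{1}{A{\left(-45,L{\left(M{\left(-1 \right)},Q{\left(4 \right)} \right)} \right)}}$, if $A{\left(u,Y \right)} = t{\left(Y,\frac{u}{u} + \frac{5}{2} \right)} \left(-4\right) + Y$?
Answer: $- \frac{3}{58} \approx -0.051724$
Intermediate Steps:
$M{\left(v \right)} = 25$ ($M{\left(v \right)} = \left(-5\right) \left(-5\right) = 25$)
$L{\left(a,n \right)} = - \frac{n^{2}}{3}$ ($L{\left(a,n \right)} = - \frac{n n}{3} = - \frac{n^{2}}{3}$)
$A{\left(u,Y \right)} = -14 + Y$ ($A{\left(u,Y \right)} = \left(\frac{u}{u} + \frac{5}{2}\right) \left(-4\right) + Y = \left(1 + 5 \cdot \frac{1}{2}\right) \left(-4\right) + Y = \left(1 + \frac{5}{2}\right) \left(-4\right) + Y = \frac{7}{2} \left(-4\right) + Y = -14 + Y$)
$\frac{1}{A{\left(-45,L{\left(M{\left(-1 \right)},Q{\left(4 \right)} \right)} \right)}} = \frac{1}{-14 - \frac{4^{2}}{3}} = \frac{1}{-14 - \frac{16}{3}} = \frac{1}{- \frac{58}{3}} = - \frac{3}{58}$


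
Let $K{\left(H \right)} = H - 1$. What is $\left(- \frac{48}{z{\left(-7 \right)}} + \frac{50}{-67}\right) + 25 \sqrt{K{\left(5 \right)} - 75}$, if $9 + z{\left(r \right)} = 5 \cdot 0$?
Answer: $\frac{922}{201} + 25 i \sqrt{71} \approx 4.5871 + 210.65 i$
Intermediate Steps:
$K{\left(H \right)} = -1 + H$
$z{\left(r \right)} = -9$ ($z{\left(r \right)} = -9 + 5 \cdot 0 = -9 + 0 = -9$)
$\left(- \frac{48}{z{\left(-7 \right)}} + \frac{50}{-67}\right) + 25 \sqrt{K{\left(5 \right)} - 75} = \left(- \frac{48}{-9} + \frac{50}{-67}\right) + 25 \sqrt{\left(-1 + 5\right) - 75} = \left(\left(-48\right) \left(- \frac{1}{9}\right) + 50 \left(- \frac{1}{67}\right)\right) + 25 \sqrt{4 - 75} = \left(\frac{16}{3} - \frac{50}{67}\right) + 25 \sqrt{-71} = \frac{922}{201} + 25 i \sqrt{71}$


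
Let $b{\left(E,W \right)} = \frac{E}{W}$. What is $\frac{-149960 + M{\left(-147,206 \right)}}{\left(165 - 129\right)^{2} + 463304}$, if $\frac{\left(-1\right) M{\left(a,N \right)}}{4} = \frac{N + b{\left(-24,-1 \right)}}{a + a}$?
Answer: $- \frac{47921}{148470} \approx -0.32277$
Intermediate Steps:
$M{\left(a,N \right)} = - \frac{2 \left(24 + N\right)}{a}$ ($M{\left(a,N \right)} = - 4 \frac{N - \frac{24}{-1}}{a + a} = - 4 \frac{N - -24}{2 a} = - 4 \left(N + 24\right) \frac{1}{2 a} = - 4 \left(24 + N\right) \frac{1}{2 a} = - 4 \frac{24 + N}{2 a} = - \frac{2 \left(24 + N\right)}{a}$)
$\frac{-149960 + M{\left(-147,206 \right)}}{\left(165 - 129\right)^{2} + 463304} = \frac{-149960 + \frac{2 \left(-24 - 206\right)}{-147}}{\left(165 - 129\right)^{2} + 463304} = \frac{-149960 + 2 \left(- \frac{1}{147}\right) \left(-24 - 206\right)}{36^{2} + 463304} = \frac{-149960 + 2 \left(- \frac{1}{147}\right) \left(-230\right)}{1296 + 463304} = \frac{-149960 + \frac{460}{147}}{464600} = \left(- \frac{22043660}{147}\right) \frac{1}{464600} = - \frac{47921}{148470}$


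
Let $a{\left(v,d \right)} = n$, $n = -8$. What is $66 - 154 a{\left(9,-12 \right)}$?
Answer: $1298$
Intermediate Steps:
$a{\left(v,d \right)} = -8$
$66 - 154 a{\left(9,-12 \right)} = 66 - -1232 = 66 + 1232 = 1298$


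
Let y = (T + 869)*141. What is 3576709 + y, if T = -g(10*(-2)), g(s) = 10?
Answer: 3697828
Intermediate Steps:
T = -10 (T = -1*10 = -10)
y = 121119 (y = (-10 + 869)*141 = 859*141 = 121119)
3576709 + y = 3576709 + 121119 = 3697828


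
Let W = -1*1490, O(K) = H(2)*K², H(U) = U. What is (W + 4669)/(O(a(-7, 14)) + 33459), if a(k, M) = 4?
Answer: 3179/33491 ≈ 0.094921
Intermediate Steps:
O(K) = 2*K²
W = -1490
(W + 4669)/(O(a(-7, 14)) + 33459) = (-1490 + 4669)/(2*4² + 33459) = 3179/(2*16 + 33459) = 3179/(32 + 33459) = 3179/33491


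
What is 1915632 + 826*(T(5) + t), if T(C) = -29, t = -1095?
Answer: 987208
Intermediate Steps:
1915632 + 826*(T(5) + t) = 1915632 + 826*(-29 - 1095) = 1915632 + 826*(-1124) = 1915632 - 928424 = 987208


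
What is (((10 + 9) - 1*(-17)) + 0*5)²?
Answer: 1296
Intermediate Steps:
(((10 + 9) - 1*(-17)) + 0*5)² = ((19 + 17) + 0)² = (36 + 0)² = 36² = 1296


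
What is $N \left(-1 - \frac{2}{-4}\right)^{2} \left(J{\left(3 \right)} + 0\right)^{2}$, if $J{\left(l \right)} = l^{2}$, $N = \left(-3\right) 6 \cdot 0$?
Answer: $0$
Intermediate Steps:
$N = 0$ ($N = \left(-18\right) 0 = 0$)
$N \left(-1 - \frac{2}{-4}\right)^{2} \left(J{\left(3 \right)} + 0\right)^{2} = 0 \left(-1 - \frac{2}{-4}\right)^{2} \left(3^{2} + 0\right)^{2} = 0 \left(-1 - - \frac{1}{2}\right)^{2} \left(9 + 0\right)^{2} = 0 \left(-1 + \frac{1}{2}\right)^{2} \cdot 9^{2} = 0 \left(- \frac{1}{2}\right)^{2} \cdot 81 = 0 \cdot \frac{1}{4} \cdot 81 = 0 \cdot 81 = 0$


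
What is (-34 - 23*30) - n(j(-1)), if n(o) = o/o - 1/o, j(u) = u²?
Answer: -724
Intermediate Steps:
n(o) = 1 - 1/o
(-34 - 23*30) - n(j(-1)) = (-34 - 23*30) - (-1 + (-1)²)/((-1)²) = (-34 - 690) - (-1 + 1)/1 = -724 - 0 = -724 - 1*0 = -724 + 0 = -724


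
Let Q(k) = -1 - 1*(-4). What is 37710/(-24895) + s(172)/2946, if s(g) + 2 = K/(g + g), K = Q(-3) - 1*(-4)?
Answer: -2548878169/1681946032 ≈ -1.5154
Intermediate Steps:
Q(k) = 3 (Q(k) = -1 + 4 = 3)
K = 7 (K = 3 - 1*(-4) = 3 + 4 = 7)
s(g) = -2 + 7/(2*g) (s(g) = -2 + 7/(g + g) = -2 + 7/(2*g))
37710/(-24895) + s(172)/2946 = 37710/(-24895) + (-2 + (7/2)/172)/2946 = 37710*(-1/24895) + (-2 + (7/2)*(1/172))*(1/2946) = -7542/4979 + (-2 + 7/344)*(1/2946) = -7542/4979 - 681/344*1/2946 = -7542/4979 - 227/337808 = -2548878169/1681946032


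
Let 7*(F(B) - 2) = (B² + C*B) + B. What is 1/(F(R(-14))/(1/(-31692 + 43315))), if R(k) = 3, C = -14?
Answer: -7/185968 ≈ -3.7641e-5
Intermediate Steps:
F(B) = 2 - 13*B/7 + B²/7 (F(B) = 2 + ((B² - 14*B) + B)/7 = 2 + (B² - 13*B)/7 = 2 + (-13*B/7 + B²/7) = 2 - 13*B/7 + B²/7)
1/(F(R(-14))/(1/(-31692 + 43315))) = 1/((2 - 13/7*3 + (⅐)*3²)/(1/(-31692 + 43315))) = 1/((2 - 39/7 + (⅐)*9)/(1/11623)) = 1/((2 - 39/7 + 9/7)/(1/11623)) = 1/(-16/7*11623) = 1/(-185968/7) = -7/185968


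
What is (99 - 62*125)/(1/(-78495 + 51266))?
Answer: 208329079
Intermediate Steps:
(99 - 62*125)/(1/(-78495 + 51266)) = (99 - 7750)/(1/(-27229)) = -7651/(-1/27229) = -7651*(-27229) = 208329079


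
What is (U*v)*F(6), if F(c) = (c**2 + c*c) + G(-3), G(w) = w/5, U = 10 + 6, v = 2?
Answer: 11424/5 ≈ 2284.8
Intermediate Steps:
U = 16
G(w) = w/5 (G(w) = w*(1/5) = w/5)
F(c) = -3/5 + 2*c**2 (F(c) = (c**2 + c*c) + (1/5)*(-3) = (c**2 + c**2) - 3/5 = 2*c**2 - 3/5 = -3/5 + 2*c**2)
(U*v)*F(6) = (16*2)*(-3/5 + 2*6**2) = 32*(-3/5 + 2*36) = 32*(-3/5 + 72) = 32*(357/5) = 11424/5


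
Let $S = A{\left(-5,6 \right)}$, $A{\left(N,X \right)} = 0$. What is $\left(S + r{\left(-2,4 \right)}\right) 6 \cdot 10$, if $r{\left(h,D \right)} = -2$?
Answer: $-120$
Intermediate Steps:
$S = 0$
$\left(S + r{\left(-2,4 \right)}\right) 6 \cdot 10 = \left(0 - 2\right) 6 \cdot 10 = \left(-2\right) 6 \cdot 10 = \left(-12\right) 10 = -120$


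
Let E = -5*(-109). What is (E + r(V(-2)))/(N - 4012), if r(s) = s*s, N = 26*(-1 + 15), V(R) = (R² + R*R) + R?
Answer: -581/3648 ≈ -0.15927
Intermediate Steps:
V(R) = R + 2*R² (V(R) = (R² + R²) + R = 2*R² + R = R + 2*R²)
N = 364 (N = 26*14 = 364)
r(s) = s²
E = 545
(E + r(V(-2)))/(N - 4012) = (545 + (-2*(1 + 2*(-2)))²)/(364 - 4012) = (545 + (-2*(1 - 4))²)/(-3648) = (545 + (-2*(-3))²)*(-1/3648) = (545 + 6²)*(-1/3648) = (545 + 36)*(-1/3648) = 581*(-1/3648) = -581/3648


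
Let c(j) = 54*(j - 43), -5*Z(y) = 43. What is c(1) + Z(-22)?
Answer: -11383/5 ≈ -2276.6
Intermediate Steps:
Z(y) = -43/5 (Z(y) = -1/5*43 = -43/5)
c(j) = -2322 + 54*j (c(j) = 54*(-43 + j) = -2322 + 54*j)
c(1) + Z(-22) = (-2322 + 54*1) - 43/5 = (-2322 + 54) - 43/5 = -2268 - 43/5 = -11383/5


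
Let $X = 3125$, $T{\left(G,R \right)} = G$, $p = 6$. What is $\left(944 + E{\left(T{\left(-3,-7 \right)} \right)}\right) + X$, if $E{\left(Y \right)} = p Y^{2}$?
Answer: $4123$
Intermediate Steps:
$E{\left(Y \right)} = 6 Y^{2}$
$\left(944 + E{\left(T{\left(-3,-7 \right)} \right)}\right) + X = \left(944 + 6 \left(-3\right)^{2}\right) + 3125 = \left(944 + 6 \cdot 9\right) + 3125 = \left(944 + 54\right) + 3125 = 998 + 3125 = 4123$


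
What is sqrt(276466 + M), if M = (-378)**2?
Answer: 5*sqrt(16774) ≈ 647.57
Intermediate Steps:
M = 142884
sqrt(276466 + M) = sqrt(276466 + 142884) = sqrt(419350) = 5*sqrt(16774)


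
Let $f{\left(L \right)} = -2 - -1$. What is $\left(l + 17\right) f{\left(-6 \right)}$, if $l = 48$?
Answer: $-65$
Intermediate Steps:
$f{\left(L \right)} = -1$ ($f{\left(L \right)} = -2 + 1 = -1$)
$\left(l + 17\right) f{\left(-6 \right)} = \left(48 + 17\right) \left(-1\right) = 65 \left(-1\right) = -65$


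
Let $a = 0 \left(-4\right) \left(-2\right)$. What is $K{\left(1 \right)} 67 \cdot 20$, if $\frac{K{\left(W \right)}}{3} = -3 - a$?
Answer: $-12060$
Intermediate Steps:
$a = 0$ ($a = 0 \left(-2\right) = 0$)
$K{\left(W \right)} = -9$ ($K{\left(W \right)} = 3 \left(-3 - 0\right) = 3 \left(-3 + 0\right) = 3 \left(-3\right) = -9$)
$K{\left(1 \right)} 67 \cdot 20 = \left(-9\right) 67 \cdot 20 = \left(-603\right) 20 = -12060$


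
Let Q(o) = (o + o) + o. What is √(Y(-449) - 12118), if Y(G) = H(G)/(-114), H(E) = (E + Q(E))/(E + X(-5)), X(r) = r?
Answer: I*√2028773752689/12939 ≈ 110.08*I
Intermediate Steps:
Q(o) = 3*o (Q(o) = 2*o + o = 3*o)
H(E) = 4*E/(-5 + E) (H(E) = (E + 3*E)/(E - 5) = (4*E)/(-5 + E) = 4*E/(-5 + E))
Y(G) = -2*G/(57*(-5 + G)) (Y(G) = (4*G/(-5 + G))/(-114) = (4*G/(-5 + G))*(-1/114) = -2*G/(57*(-5 + G)))
√(Y(-449) - 12118) = √(-2*(-449)/(-285 + 57*(-449)) - 12118) = √(-2*(-449)/(-285 - 25593) - 12118) = √(-2*(-449)/(-25878) - 12118) = √(-2*(-449)*(-1/25878) - 12118) = √(-449/12939 - 12118) = √(-156795251/12939) = I*√2028773752689/12939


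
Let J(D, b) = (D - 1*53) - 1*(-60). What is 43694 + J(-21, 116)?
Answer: 43680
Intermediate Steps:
J(D, b) = 7 + D (J(D, b) = (D - 53) + 60 = (-53 + D) + 60 = 7 + D)
43694 + J(-21, 116) = 43694 + (7 - 21) = 43694 - 14 = 43680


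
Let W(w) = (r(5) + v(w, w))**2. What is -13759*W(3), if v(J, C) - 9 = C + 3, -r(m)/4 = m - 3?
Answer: -674191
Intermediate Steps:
r(m) = 12 - 4*m (r(m) = -4*(m - 3) = -4*(-3 + m) = 12 - 4*m)
v(J, C) = 12 + C (v(J, C) = 9 + (C + 3) = 9 + (3 + C) = 12 + C)
W(w) = (4 + w)**2 (W(w) = ((12 - 4*5) + (12 + w))**2 = ((12 - 20) + (12 + w))**2 = (-8 + (12 + w))**2 = (4 + w)**2)
-13759*W(3) = -13759*(4 + 3)**2 = -13759*7**2 = -13759*49 = -674191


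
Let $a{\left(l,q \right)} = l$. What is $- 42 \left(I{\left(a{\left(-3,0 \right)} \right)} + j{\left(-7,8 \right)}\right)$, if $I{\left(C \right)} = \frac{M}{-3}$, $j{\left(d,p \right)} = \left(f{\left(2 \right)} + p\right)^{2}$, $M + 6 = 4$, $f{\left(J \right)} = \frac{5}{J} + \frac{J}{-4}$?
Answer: $-4228$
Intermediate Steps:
$f{\left(J \right)} = \frac{5}{J} - \frac{J}{4}$ ($f{\left(J \right)} = \frac{5}{J} + J \left(- \frac{1}{4}\right) = \frac{5}{J} - \frac{J}{4}$)
$M = -2$ ($M = -6 + 4 = -2$)
$j{\left(d,p \right)} = \left(2 + p\right)^{2}$ ($j{\left(d,p \right)} = \left(\left(\frac{5}{2} - \frac{1}{2}\right) + p\right)^{2} = \left(2 + p\right)^{2}$)
$I{\left(C \right)} = \frac{2}{3}$ ($I{\left(C \right)} = - \frac{2}{-3} = \left(-2\right) \left(- \frac{1}{3}\right) = \frac{2}{3}$)
$- 42 \left(I{\left(a{\left(-3,0 \right)} \right)} + j{\left(-7,8 \right)}\right) = - 42 \left(\frac{2}{3} + \left(2 + 8\right)^{2}\right) = - 42 \left(\frac{2}{3} + 10^{2}\right) = - 42 \left(\frac{2}{3} + 100\right) = \left(-42\right) \frac{302}{3} = -4228$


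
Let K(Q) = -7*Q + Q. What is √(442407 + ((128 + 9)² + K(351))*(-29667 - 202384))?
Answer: I*√3866223406 ≈ 62179.0*I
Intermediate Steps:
K(Q) = -6*Q
√(442407 + ((128 + 9)² + K(351))*(-29667 - 202384)) = √(442407 + ((128 + 9)² - 6*351)*(-29667 - 202384)) = √(442407 + (137² - 2106)*(-232051)) = √(442407 + (18769 - 2106)*(-232051)) = √(442407 + 16663*(-232051)) = √(442407 - 3866665813) = √(-3866223406) = I*√3866223406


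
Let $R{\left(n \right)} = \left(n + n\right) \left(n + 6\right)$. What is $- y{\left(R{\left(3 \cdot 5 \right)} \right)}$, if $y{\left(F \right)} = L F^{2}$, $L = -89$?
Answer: $35324100$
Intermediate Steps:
$R{\left(n \right)} = 2 n \left(6 + n\right)$
$y{\left(F \right)} = - 89 F^{2}$
$- y{\left(R{\left(3 \cdot 5 \right)} \right)} = - \left(-89\right) \left(2 \cdot 3 \cdot 5 \left(6 + 3 \cdot 5\right)\right)^{2} = - \left(-89\right) \left(2 \cdot 15 \left(6 + 15\right)\right)^{2} = - \left(-89\right) \left(2 \cdot 15 \cdot 21\right)^{2} = - \left(-89\right) 630^{2} = - \left(-89\right) 396900 = \left(-1\right) \left(-35324100\right) = 35324100$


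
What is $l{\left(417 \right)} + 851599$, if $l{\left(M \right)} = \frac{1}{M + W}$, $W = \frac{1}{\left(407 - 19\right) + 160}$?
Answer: $\frac{194604849231}{228517} \approx 8.516 \cdot 10^{5}$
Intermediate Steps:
$W = \frac{1}{548}$ ($W = \frac{1}{\left(407 - 19\right) + 160} = \frac{1}{388 + 160} = \frac{1}{548} \approx 0.0018248$)
$l{\left(M \right)} = \frac{1}{\frac{1}{548} + M}$ ($l{\left(M \right)} = \frac{1}{M + \frac{1}{548}} = \frac{1}{\frac{1}{548} + M}$)
$l{\left(417 \right)} + 851599 = \frac{548}{1 + 548 \cdot 417} + 851599 = \frac{548}{1 + 228516} + 851599 = \frac{548}{228517} + 851599 = \frac{194604849231}{228517}$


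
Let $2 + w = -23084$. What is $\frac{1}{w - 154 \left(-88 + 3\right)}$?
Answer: $- \frac{1}{9996} \approx -0.00010004$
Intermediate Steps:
$w = -23086$ ($w = -2 - 23084 = -23086$)
$\frac{1}{w - 154 \left(-88 + 3\right)} = \frac{1}{-23086 - 154 \left(-88 + 3\right)} = \frac{1}{-23086 - -13090} = \frac{1}{-23086 + 13090} = \frac{1}{-9996} = - \frac{1}{9996}$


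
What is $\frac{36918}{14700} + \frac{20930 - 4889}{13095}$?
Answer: $\frac{1141657}{305550} \approx 3.7364$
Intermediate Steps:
$\frac{36918}{14700} + \frac{20930 - 4889}{13095} = 36918 \cdot \frac{1}{14700} + \left(20930 - 4889\right) \frac{1}{13095} = \frac{879}{350} + 16041 \cdot \frac{1}{13095} = \frac{879}{350} + \frac{5347}{4365} = \frac{1141657}{305550}$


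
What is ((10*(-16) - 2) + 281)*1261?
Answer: 150059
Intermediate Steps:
((10*(-16) - 2) + 281)*1261 = ((-160 - 2) + 281)*1261 = (-162 + 281)*1261 = 119*1261 = 150059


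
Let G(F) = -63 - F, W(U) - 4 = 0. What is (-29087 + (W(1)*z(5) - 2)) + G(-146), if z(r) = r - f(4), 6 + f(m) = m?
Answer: -28978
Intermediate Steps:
W(U) = 4 (W(U) = 4 + 0 = 4)
f(m) = -6 + m
z(r) = 2 + r (z(r) = r - (-6 + 4) = r - 1*(-2) = r + 2 = 2 + r)
(-29087 + (W(1)*z(5) - 2)) + G(-146) = (-29087 + (4*(2 + 5) - 2)) + (-63 - 1*(-146)) = (-29087 + (4*7 - 2)) + (-63 + 146) = (-29087 + (28 - 2)) + 83 = (-29087 + 26) + 83 = -29061 + 83 = -28978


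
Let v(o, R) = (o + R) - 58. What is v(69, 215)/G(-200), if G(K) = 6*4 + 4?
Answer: 113/14 ≈ 8.0714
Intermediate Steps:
G(K) = 28 (G(K) = 24 + 4 = 28)
v(o, R) = -58 + R + o (v(o, R) = (R + o) - 58 = -58 + R + o)
v(69, 215)/G(-200) = (-58 + 215 + 69)/28 = 226*(1/28) = 113/14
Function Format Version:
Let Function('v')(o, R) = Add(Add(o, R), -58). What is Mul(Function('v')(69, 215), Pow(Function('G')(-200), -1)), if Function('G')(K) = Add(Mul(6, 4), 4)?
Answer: Rational(113, 14) ≈ 8.0714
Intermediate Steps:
Function('G')(K) = 28 (Function('G')(K) = Add(24, 4) = 28)
Function('v')(o, R) = Add(-58, R, o) (Function('v')(o, R) = Add(Add(R, o), -58) = Add(-58, R, o))
Mul(Function('v')(69, 215), Pow(Function('G')(-200), -1)) = Mul(Add(-58, 215, 69), Pow(28, -1)) = Mul(226, Rational(1, 28)) = Rational(113, 14)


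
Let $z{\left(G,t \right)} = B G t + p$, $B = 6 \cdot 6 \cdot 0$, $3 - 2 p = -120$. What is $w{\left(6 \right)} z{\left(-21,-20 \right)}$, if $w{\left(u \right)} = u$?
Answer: $369$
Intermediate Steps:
$p = \frac{123}{2}$ ($p = \frac{3}{2} - -60 = \frac{3}{2} + 60 = \frac{123}{2} \approx 61.5$)
$B = 0$ ($B = 36 \cdot 0 = 0$)
$z{\left(G,t \right)} = \frac{123}{2}$ ($z{\left(G,t \right)} = 0 G t + \frac{123}{2} = 0 t + \frac{123}{2} = 0 + \frac{123}{2} = \frac{123}{2}$)
$w{\left(6 \right)} z{\left(-21,-20 \right)} = 6 \cdot \frac{123}{2} = 369$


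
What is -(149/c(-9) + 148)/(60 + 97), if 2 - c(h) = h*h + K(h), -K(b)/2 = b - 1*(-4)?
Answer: -13023/13973 ≈ -0.93201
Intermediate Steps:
K(b) = -8 - 2*b (K(b) = -2*(b - 1*(-4)) = -2*(b + 4) = -2*(4 + b) = -8 - 2*b)
c(h) = 10 - h² + 2*h (c(h) = 2 - (h*h + (-8 - 2*h)) = 2 - (h² + (-8 - 2*h)) = 2 - (-8 + h² - 2*h) = 2 + (8 - h² + 2*h) = 10 - h² + 2*h)
-(149/c(-9) + 148)/(60 + 97) = -(149/(10 - 1*(-9)² + 2*(-9)) + 148)/(60 + 97) = -(149/(10 - 1*81 - 18) + 148)/157 = -(149/(10 - 81 - 18) + 148)/157 = -(149/(-89) + 148)/157 = -(149*(-1/89) + 148)/157 = -(-149/89 + 148)/157 = -13023/(89*157) = -1*13023/13973 = -13023/13973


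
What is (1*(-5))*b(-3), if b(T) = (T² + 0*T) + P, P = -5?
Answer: -20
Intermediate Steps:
b(T) = -5 + T² (b(T) = (T² + 0*T) - 5 = (T² + 0) - 5 = T² - 5 = -5 + T²)
(1*(-5))*b(-3) = (1*(-5))*(-5 + (-3)²) = -5*(-5 + 9) = -5*4 = -20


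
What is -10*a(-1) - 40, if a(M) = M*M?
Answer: -50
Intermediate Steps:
a(M) = M²
-10*a(-1) - 40 = -10*(-1)² - 40 = -10*1 - 40 = -10 - 40 = -50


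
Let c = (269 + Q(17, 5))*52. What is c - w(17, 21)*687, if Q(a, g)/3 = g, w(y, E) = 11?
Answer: 7211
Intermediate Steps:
Q(a, g) = 3*g
c = 14768 (c = (269 + 3*5)*52 = (269 + 15)*52 = 284*52 = 14768)
c - w(17, 21)*687 = 14768 - 11*687 = 14768 - 1*7557 = 14768 - 7557 = 7211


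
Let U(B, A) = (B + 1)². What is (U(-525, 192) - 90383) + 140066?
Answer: 324259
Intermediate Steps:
U(B, A) = (1 + B)²
(U(-525, 192) - 90383) + 140066 = ((1 - 525)² - 90383) + 140066 = ((-524)² - 90383) + 140066 = (274576 - 90383) + 140066 = 184193 + 140066 = 324259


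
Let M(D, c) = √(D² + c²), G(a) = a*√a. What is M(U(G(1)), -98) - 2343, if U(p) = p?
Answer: -2343 + √9605 ≈ -2245.0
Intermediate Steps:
G(a) = a^(3/2)
M(U(G(1)), -98) - 2343 = √((1^(3/2))² + (-98)²) - 2343 = √(1² + 9604) - 2343 = √(1 + 9604) - 2343 = √9605 - 2343 = -2343 + √9605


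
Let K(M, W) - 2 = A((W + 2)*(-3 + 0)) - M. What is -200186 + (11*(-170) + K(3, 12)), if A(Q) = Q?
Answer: -202099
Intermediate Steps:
K(M, W) = -4 - M - 3*W (K(M, W) = 2 + ((W + 2)*(-3 + 0) - M) = 2 + ((2 + W)*(-3) - M) = 2 + ((-6 - 3*W) - M) = 2 + (-6 - M - 3*W) = -4 - M - 3*W)
-200186 + (11*(-170) + K(3, 12)) = -200186 + (11*(-170) + (-4 - 1*3 - 3*12)) = -200186 + (-1870 + (-4 - 3 - 36)) = -200186 + (-1870 - 43) = -200186 - 1913 = -202099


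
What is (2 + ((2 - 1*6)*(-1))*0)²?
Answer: 4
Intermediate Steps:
(2 + ((2 - 1*6)*(-1))*0)² = (2 + ((2 - 6)*(-1))*0)² = (2 - 4*(-1)*0)² = (2 + 4*0)² = (2 + 0)² = 2² = 4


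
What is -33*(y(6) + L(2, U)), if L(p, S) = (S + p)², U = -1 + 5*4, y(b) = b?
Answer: -14751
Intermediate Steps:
U = 19 (U = -1 + 20 = 19)
-33*(y(6) + L(2, U)) = -33*(6 + (19 + 2)²) = -33*(6 + 21²) = -33*(6 + 441) = -33*447 = -14751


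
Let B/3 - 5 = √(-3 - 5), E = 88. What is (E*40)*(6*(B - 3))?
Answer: 253440 + 126720*I*√2 ≈ 2.5344e+5 + 1.7921e+5*I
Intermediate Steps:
B = 15 + 6*I*√2 (B = 15 + 3*√(-3 - 5) = 15 + 3*√(-8) = 15 + 3*(2*I*√2) = 15 + 6*I*√2 ≈ 15.0 + 8.4853*I)
(E*40)*(6*(B - 3)) = (88*40)*(6*((15 + 6*I*√2) - 3)) = 3520*(6*(12 + 6*I*√2)) = 3520*(72 + 36*I*√2) = 253440 + 126720*I*√2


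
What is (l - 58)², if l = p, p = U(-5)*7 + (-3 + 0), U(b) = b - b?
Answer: 3721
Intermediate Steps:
U(b) = 0
p = -3 (p = 0*7 + (-3 + 0) = 0 - 3 = -3)
l = -3
(l - 58)² = (-3 - 58)² = (-61)² = 3721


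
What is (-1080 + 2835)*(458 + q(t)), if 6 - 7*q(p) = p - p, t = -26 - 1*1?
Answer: 5637060/7 ≈ 8.0529e+5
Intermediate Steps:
t = -27 (t = -26 - 1 = -27)
q(p) = 6/7 (q(p) = 6/7 - (p - p)/7 = 6/7 - ⅐*0 = 6/7 + 0 = 6/7)
(-1080 + 2835)*(458 + q(t)) = (-1080 + 2835)*(458 + 6/7) = 1755*(3212/7) = 5637060/7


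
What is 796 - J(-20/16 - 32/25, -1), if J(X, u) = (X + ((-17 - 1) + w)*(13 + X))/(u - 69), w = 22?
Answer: 1115187/1400 ≈ 796.56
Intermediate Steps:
J(X, u) = (52 + 5*X)/(-69 + u) (J(X, u) = (X + ((-17 - 1) + 22)*(13 + X))/(u - 69) = (X + (-18 + 22)*(13 + X))/(-69 + u) = (X + 4*(13 + X))/(-69 + u) = (X + (52 + 4*X))/(-69 + u) = (52 + 5*X)/(-69 + u))
796 - J(-20/16 - 32/25, -1) = 796 - (52 + 5*(-20/16 - 32/25))/(-69 - 1) = 796 - (52 + 5*(-20*1/16 - 32*1/25))/(-70) = 796 - (-1)*(52 + 5*(-5/4 - 32/25))/70 = 796 - (-1)*(52 + 5*(-253/100))/70 = 796 - (-1)*(52 - 253/20)/70 = 796 - (-1)*787/(70*20) = 796 - 1*(-787/1400) = 796 + 787/1400 = 1115187/1400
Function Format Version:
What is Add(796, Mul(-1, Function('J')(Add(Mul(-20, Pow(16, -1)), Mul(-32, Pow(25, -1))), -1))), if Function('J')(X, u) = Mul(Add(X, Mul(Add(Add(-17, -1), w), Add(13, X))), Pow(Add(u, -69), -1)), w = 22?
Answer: Rational(1115187, 1400) ≈ 796.56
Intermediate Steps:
Function('J')(X, u) = Mul(Pow(Add(-69, u), -1), Add(52, Mul(5, X))) (Function('J')(X, u) = Mul(Add(X, Mul(Add(Add(-17, -1), 22), Add(13, X))), Pow(Add(u, -69), -1)) = Mul(Add(X, Mul(Add(-18, 22), Add(13, X))), Pow(Add(-69, u), -1)) = Mul(Add(X, Mul(4, Add(13, X))), Pow(Add(-69, u), -1)) = Mul(Add(X, Add(52, Mul(4, X))), Pow(Add(-69, u), -1)) = Mul(Add(52, Mul(5, X)), Pow(Add(-69, u), -1)) = Mul(Pow(Add(-69, u), -1), Add(52, Mul(5, X))))
Add(796, Mul(-1, Function('J')(Add(Mul(-20, Pow(16, -1)), Mul(-32, Pow(25, -1))), -1))) = Add(796, Mul(-1, Mul(Pow(Add(-69, -1), -1), Add(52, Mul(5, Add(Mul(-20, Pow(16, -1)), Mul(-32, Pow(25, -1)))))))) = Add(796, Mul(-1, Mul(Pow(-70, -1), Add(52, Mul(5, Add(Mul(-20, Rational(1, 16)), Mul(-32, Rational(1, 25)))))))) = Add(796, Mul(-1, Mul(Rational(-1, 70), Add(52, Mul(5, Add(Rational(-5, 4), Rational(-32, 25))))))) = Add(796, Mul(-1, Mul(Rational(-1, 70), Add(52, Mul(5, Rational(-253, 100)))))) = Add(796, Mul(-1, Mul(Rational(-1, 70), Add(52, Rational(-253, 20))))) = Add(796, Mul(-1, Mul(Rational(-1, 70), Rational(787, 20)))) = Add(796, Mul(-1, Rational(-787, 1400))) = Add(796, Rational(787, 1400)) = Rational(1115187, 1400)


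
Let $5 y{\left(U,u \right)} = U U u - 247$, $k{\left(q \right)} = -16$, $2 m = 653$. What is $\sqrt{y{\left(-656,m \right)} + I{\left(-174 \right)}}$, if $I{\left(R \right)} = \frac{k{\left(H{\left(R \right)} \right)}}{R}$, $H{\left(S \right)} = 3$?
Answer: $\frac{\sqrt{5317391192565}}{435} \approx 5301.0$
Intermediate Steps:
$m = \frac{653}{2}$ ($m = \frac{1}{2} \cdot 653 = \frac{653}{2} \approx 326.5$)
$I{\left(R \right)} = - \frac{16}{R}$
$y{\left(U,u \right)} = - \frac{247}{5} + \frac{u U^{2}}{5}$ ($y{\left(U,u \right)} = \frac{U U u - 247}{5} = \frac{U^{2} u - 247}{5} = \frac{u U^{2} - 247}{5} = \frac{-247 + u U^{2}}{5} = - \frac{247}{5} + \frac{u U^{2}}{5}$)
$\sqrt{y{\left(-656,m \right)} + I{\left(-174 \right)}} = \sqrt{\left(- \frac{247}{5} + \frac{1}{5} \cdot \frac{653}{2} \left(-656\right)^{2}\right) - \frac{16}{-174}} = \sqrt{\left(- \frac{247}{5} + \frac{1}{5} \cdot \frac{653}{2} \cdot 430336\right) - - \frac{8}{87}} = \sqrt{\left(- \frac{247}{5} + \frac{140504704}{5}\right) + \frac{8}{87}} = \sqrt{\frac{140504457}{5} + \frac{8}{87}} = \sqrt{\frac{12223887799}{435}} = \frac{\sqrt{5317391192565}}{435}$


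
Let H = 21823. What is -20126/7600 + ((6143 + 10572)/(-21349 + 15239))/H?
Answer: -134184914439/50668641400 ≈ -2.6483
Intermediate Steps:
-20126/7600 + ((6143 + 10572)/(-21349 + 15239))/H = -20126/7600 + ((6143 + 10572)/(-21349 + 15239))/21823 = -20126*1/7600 + (16715/(-6110))*(1/21823) = -10063/3800 + (16715*(-1/6110))*(1/21823) = -10063/3800 - 3343/1222*1/21823 = -10063/3800 - 3343/26667706 = -134184914439/50668641400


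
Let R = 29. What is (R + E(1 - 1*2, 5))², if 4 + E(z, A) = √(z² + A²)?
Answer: (25 + √26)² ≈ 905.95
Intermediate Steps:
E(z, A) = -4 + √(A² + z²) (E(z, A) = -4 + √(z² + A²) = -4 + √(A² + z²))
(R + E(1 - 1*2, 5))² = (29 + (-4 + √(5² + (1 - 1*2)²)))² = (29 + (-4 + √(25 + (1 - 2)²)))² = (29 + (-4 + √(25 + (-1)²)))² = (29 + (-4 + √(25 + 1)))² = (29 + (-4 + √26))² = (25 + √26)²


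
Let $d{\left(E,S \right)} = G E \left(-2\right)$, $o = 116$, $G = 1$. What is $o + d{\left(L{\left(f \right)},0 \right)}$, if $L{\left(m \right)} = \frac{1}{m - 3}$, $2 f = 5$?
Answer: $120$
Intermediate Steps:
$f = \frac{5}{2}$ ($f = \frac{1}{2} \cdot 5 = \frac{5}{2} \approx 2.5$)
$L{\left(m \right)} = \frac{1}{-3 + m}$
$d{\left(E,S \right)} = - 2 E$ ($d{\left(E,S \right)} = 1 E \left(-2\right) = E \left(-2\right) = - 2 E$)
$o + d{\left(L{\left(f \right)},0 \right)} = 116 - \frac{2}{-3 + \frac{5}{2}} = 116 - \frac{2}{- \frac{1}{2}} = 116 - -4 = 116 + 4 = 120$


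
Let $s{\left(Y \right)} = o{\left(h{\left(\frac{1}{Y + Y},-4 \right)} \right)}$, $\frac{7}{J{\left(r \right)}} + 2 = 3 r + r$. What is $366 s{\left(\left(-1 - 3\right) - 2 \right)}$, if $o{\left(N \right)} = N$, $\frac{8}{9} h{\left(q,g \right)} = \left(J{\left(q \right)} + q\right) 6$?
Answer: $- \frac{60939}{8} \approx -7617.4$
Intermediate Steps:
$J{\left(r \right)} = \frac{7}{-2 + 4 r}$ ($J{\left(r \right)} = \frac{7}{-2 + \left(3 r + r\right)} = \frac{7}{-2 + 4 r}$)
$h{\left(q,g \right)} = \frac{27 q}{4} + \frac{189}{8 \left(-1 + 2 q\right)}$ ($h{\left(q,g \right)} = \frac{9 \left(\frac{7}{2 \left(-1 + 2 q\right)} + q\right) 6}{8} = \frac{9 \left(q + \frac{7}{2 \left(-1 + 2 q\right)}\right) 6}{8} = \frac{9 \left(6 q + \frac{21}{-1 + 2 q}\right)}{8} = \frac{27 q}{4} + \frac{189}{8 \left(-1 + 2 q\right)}$)
$s{\left(Y \right)} = \frac{27 \left(7 + \frac{-1 + \frac{1}{Y}}{Y}\right)}{8 \left(-1 + \frac{1}{Y}\right)}$ ($s{\left(Y \right)} = \frac{27 \left(7 + \frac{2 \left(-1 + \frac{2}{Y + Y}\right)}{Y + Y}\right)}{8 \left(-1 + \frac{2}{Y + Y}\right)} = \frac{27 \left(7 + \frac{2 \left(-1 + \frac{2}{2 Y}\right)}{2 Y}\right)}{8 \left(-1 + \frac{2}{2 Y}\right)} = \frac{27 \left(7 + 2 \frac{1}{2 Y} \left(-1 + 2 \frac{1}{2 Y}\right)\right)}{8 \left(-1 + 2 \frac{1}{2 Y}\right)} = \frac{27 \left(7 + 2 \frac{1}{2 Y} \left(-1 + \frac{1}{Y}\right)\right)}{8 \left(-1 + \frac{1}{Y}\right)} = \frac{27 \left(7 + \frac{-1 + \frac{1}{Y}}{Y}\right)}{8 \left(-1 + \frac{1}{Y}\right)}$)
$366 s{\left(\left(-1 - 3\right) - 2 \right)} = 366 \frac{27 \left(-1 - 6 - 7 \left(\left(-1 - 3\right) - 2\right)^{2}\right)}{8 \left(\left(-1 - 3\right) - 2\right) \left(-1 - 6\right)} = 366 \frac{27 \left(-1 - 6 - 7 \left(-4 - 2\right)^{2}\right)}{8 \left(-4 - 2\right) \left(-1 - 6\right)} = 366 \frac{27 \left(-1 - 6 - 7 \left(-6\right)^{2}\right)}{8 \left(-6\right) \left(-1 - 6\right)} = 366 \cdot \frac{27}{8} \left(- \frac{1}{6}\right) \frac{1}{-7} \left(-1 - 6 - 252\right) = 366 \cdot \frac{27}{8} \left(- \frac{1}{6}\right) \left(- \frac{1}{7}\right) \left(-1 - 6 - 252\right) = 366 \cdot \frac{27}{8} \left(- \frac{1}{6}\right) \left(- \frac{1}{7}\right) \left(-259\right) = 366 \left(- \frac{333}{16}\right) = - \frac{60939}{8}$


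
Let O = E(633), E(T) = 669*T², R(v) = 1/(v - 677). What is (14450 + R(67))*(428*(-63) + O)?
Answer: 2362585222232523/610 ≈ 3.8731e+12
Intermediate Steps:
R(v) = 1/(-677 + v)
O = 268060941 (O = 669*633² = 669*400689 = 268060941)
(14450 + R(67))*(428*(-63) + O) = (14450 + 1/(-677 + 67))*(428*(-63) + 268060941) = (14450 + 1/(-610))*(-26964 + 268060941) = (14450 - 1/610)*268033977 = (8814499/610)*268033977 = 2362585222232523/610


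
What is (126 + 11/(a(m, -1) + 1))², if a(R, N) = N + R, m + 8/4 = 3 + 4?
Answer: 410881/25 ≈ 16435.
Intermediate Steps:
m = 5 (m = -2 + (3 + 4) = -2 + 7 = 5)
(126 + 11/(a(m, -1) + 1))² = (126 + 11/((-1 + 5) + 1))² = (126 + 11/(4 + 1))² = (126 + 11/5)² = (641/5)² = 410881/25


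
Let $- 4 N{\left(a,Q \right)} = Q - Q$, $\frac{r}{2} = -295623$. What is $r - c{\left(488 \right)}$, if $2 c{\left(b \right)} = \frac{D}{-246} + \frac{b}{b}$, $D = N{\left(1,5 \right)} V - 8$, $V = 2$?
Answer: $- \frac{145446643}{246} \approx -5.9125 \cdot 10^{5}$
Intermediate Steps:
$r = -591246$ ($r = 2 \left(-295623\right) = -591246$)
$N{\left(a,Q \right)} = 0$ ($N{\left(a,Q \right)} = - \frac{Q - Q}{4} = \left(- \frac{1}{4}\right) 0 = 0$)
$D = -8$ ($D = 0 \cdot 2 - 8 = 0 - 8 = -8$)
$c{\left(b \right)} = \frac{127}{246}$ ($c{\left(b \right)} = \frac{- \frac{8}{-246} + \frac{b}{b}}{2} = \frac{\left(-8\right) \left(- \frac{1}{246}\right) + 1}{2} = \frac{\frac{4}{123} + 1}{2} = \frac{1}{2} \cdot \frac{127}{123} = \frac{127}{246}$)
$r - c{\left(488 \right)} = -591246 - \frac{127}{246} = - \frac{145446643}{246}$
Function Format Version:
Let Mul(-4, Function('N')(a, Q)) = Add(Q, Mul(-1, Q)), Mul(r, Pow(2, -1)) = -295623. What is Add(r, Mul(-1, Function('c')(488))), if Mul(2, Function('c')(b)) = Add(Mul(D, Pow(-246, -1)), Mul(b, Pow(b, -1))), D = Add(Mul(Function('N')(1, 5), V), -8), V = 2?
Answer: Rational(-145446643, 246) ≈ -5.9125e+5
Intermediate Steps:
r = -591246 (r = Mul(2, -295623) = -591246)
Function('N')(a, Q) = 0 (Function('N')(a, Q) = Mul(Rational(-1, 4), Add(Q, Mul(-1, Q))) = Mul(Rational(-1, 4), 0) = 0)
D = -8 (D = Add(Mul(0, 2), -8) = Add(0, -8) = -8)
Function('c')(b) = Rational(127, 246) (Function('c')(b) = Mul(Rational(1, 2), Add(Mul(-8, Pow(-246, -1)), Mul(b, Pow(b, -1)))) = Mul(Rational(1, 2), Add(Mul(-8, Rational(-1, 246)), 1)) = Mul(Rational(1, 2), Add(Rational(4, 123), 1)) = Mul(Rational(1, 2), Rational(127, 123)) = Rational(127, 246))
Add(r, Mul(-1, Function('c')(488))) = Add(-591246, Mul(-1, Rational(127, 246))) = Add(-591246, Rational(-127, 246)) = Rational(-145446643, 246)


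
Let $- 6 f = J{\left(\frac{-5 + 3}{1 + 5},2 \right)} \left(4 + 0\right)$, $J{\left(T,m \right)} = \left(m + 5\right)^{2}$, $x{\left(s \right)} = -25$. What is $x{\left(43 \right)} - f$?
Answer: $\frac{23}{3} \approx 7.6667$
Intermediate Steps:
$J{\left(T,m \right)} = \left(5 + m\right)^{2}$
$f = - \frac{98}{3}$ ($f = - \frac{\left(5 + 2\right)^{2} \left(4 + 0\right)}{6} = - \frac{7^{2} \cdot 4}{6} = - \frac{49 \cdot 4}{6} = \left(- \frac{1}{6}\right) 196 = - \frac{98}{3} \approx -32.667$)
$x{\left(43 \right)} - f = -25 - - \frac{98}{3} = -25 + \frac{98}{3} = \frac{23}{3}$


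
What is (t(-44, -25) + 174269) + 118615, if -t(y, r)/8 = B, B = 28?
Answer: 292660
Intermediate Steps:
t(y, r) = -224 (t(y, r) = -8*28 = -224)
(t(-44, -25) + 174269) + 118615 = (-224 + 174269) + 118615 = 174045 + 118615 = 292660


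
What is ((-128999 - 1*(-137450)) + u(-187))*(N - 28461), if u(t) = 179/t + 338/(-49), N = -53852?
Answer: -82702688984/119 ≈ -6.9498e+8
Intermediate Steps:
u(t) = -338/49 + 179/t (u(t) = 179/t + 338*(-1/49) = 179/t - 338/49 = -338/49 + 179/t)
((-128999 - 1*(-137450)) + u(-187))*(N - 28461) = ((-128999 - 1*(-137450)) + (-338/49 + 179/(-187)))*(-53852 - 28461) = ((-128999 + 137450) + (-338/49 + 179*(-1/187)))*(-82313) = (8451 + (-338/49 - 179/187))*(-82313) = (8451 - 71977/9163)*(-82313) = (77364536/9163)*(-82313) = -82702688984/119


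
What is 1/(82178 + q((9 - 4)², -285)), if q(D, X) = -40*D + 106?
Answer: 1/81284 ≈ 1.2303e-5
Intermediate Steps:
q(D, X) = 106 - 40*D
1/(82178 + q((9 - 4)², -285)) = 1/(82178 + (106 - 40*(9 - 4)²)) = 1/(82178 + (106 - 40*5²)) = 1/(82178 + (106 - 40*25)) = 1/(82178 + (106 - 1000)) = 1/(82178 - 894) = 1/81284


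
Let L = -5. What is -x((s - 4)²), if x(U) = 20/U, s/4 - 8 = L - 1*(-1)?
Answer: -5/36 ≈ -0.13889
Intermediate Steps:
s = 16 (s = 32 + 4*(-5 - 1*(-1)) = 32 + 4*(-5 + 1) = 32 + 4*(-4) = 32 - 16 = 16)
-x((s - 4)²) = -20/((16 - 4)²) = -20/(12²) = -20/144 = -1*5/36 = -5/36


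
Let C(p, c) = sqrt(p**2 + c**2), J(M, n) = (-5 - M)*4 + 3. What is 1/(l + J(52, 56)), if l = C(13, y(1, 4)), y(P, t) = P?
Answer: -45/10091 - sqrt(170)/50455 ≈ -0.0047178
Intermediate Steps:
J(M, n) = -17 - 4*M (J(M, n) = (-20 - 4*M) + 3 = -17 - 4*M)
C(p, c) = sqrt(c**2 + p**2)
l = sqrt(170) (l = sqrt(1**2 + 13**2) = sqrt(1 + 169) = sqrt(170) ≈ 13.038)
1/(l + J(52, 56)) = 1/(sqrt(170) + (-17 - 4*52)) = 1/(sqrt(170) + (-17 - 208)) = 1/(sqrt(170) - 225) = 1/(-225 + sqrt(170))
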